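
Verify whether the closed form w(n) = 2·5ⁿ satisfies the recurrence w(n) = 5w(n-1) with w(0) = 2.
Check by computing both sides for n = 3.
From the recurrence with w(0) = 2:
  w(0) = 2, w(1) = 10, w(2) = 50, w(3) = 250
  so the recurrence gives w(3) = 250.
From the proposed closed form w(n) = 2·5ⁿ:
  w(3) = 250.
Both sides give 250 at n = 3, and the initial condition(s) match, so the closed form is consistent.

Yes, the closed form is correct.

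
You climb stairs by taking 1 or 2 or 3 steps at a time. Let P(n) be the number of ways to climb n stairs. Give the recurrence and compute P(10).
Condition on the size of the last step (1 to 3): before it there were n-1, …, n-3 stairs climbed, and these cases are disjoint, so P(n) = P(n-1) + P(n-2) + P(n-3) (order-3 linear recurrence).
Initial conditions by direct count (compositions of i into parts ≤ 3): P(1) = 1; P(2) = 2; P(3) = 4.
Iterating the recurrence: P(4) = 7, P(5) = 13, P(6) = 24, P(7) = 44, P(8) = 81, P(9) = 149, P(10) = 274.

P(n) = P(n-1) + P(n-2) + P(n-3), P(1) = 1, P(2) = 2, P(3) = 4; P(10) = 274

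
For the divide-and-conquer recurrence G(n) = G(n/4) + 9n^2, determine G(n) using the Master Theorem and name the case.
Master Theorem template: G(n) = a·G(n/b) + f(n).
Here: a=1, b=4, f(n)=9n^2
Compute log_b(a) = log_4(1) = 0.
f(n) = 9n^2 = Ω(n^(0+ε)) with ε = 2, and the regularity condition holds (a·f(n/b) = (a/b^2)·f(n) with a/b^2 = 4^-2 < 1). Case 3: G(n) = Θ(f(n)) = Θ(n^2).

Case 3: G(n) = Θ(n^2)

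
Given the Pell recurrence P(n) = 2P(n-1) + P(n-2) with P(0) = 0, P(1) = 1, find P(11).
Computing the sequence terms:
0, 1, 2, 5, 12, 29, 70, 169, 408, 985, 2378, 5741

5741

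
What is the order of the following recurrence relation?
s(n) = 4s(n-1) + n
The order is the largest lag k for which s(n-k) appears. Here the deepest term is s(n-1) (the n term is non-homogeneous and does not affect the order), so the order is 1.

Order 1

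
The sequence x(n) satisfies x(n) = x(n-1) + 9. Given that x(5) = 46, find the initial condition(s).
x(5) = x(0) + 5·9, so x(0) = 46 - 45 = 1.

x(0) = 1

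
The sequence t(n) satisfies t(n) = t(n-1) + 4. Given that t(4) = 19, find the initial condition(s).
t(4) = t(0) + 4·4, so t(0) = 19 - 16 = 3.

t(0) = 3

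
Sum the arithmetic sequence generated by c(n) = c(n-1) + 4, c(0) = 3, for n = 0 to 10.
Computing the sequence terms: 3, 7, 11, 15, 19, 23, 27, 31, 35, 39, 43
Adding these values together:

253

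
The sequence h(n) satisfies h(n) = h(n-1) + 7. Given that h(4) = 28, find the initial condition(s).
h(4) = h(0) + 4·7, so h(0) = 28 - 28 = 0.

h(0) = 0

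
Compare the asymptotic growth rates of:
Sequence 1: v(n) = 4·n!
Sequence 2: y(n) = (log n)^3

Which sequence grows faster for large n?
Comparing growth rates:
Growth-rate hierarchy: log n ≺ any polynomial ≺ any exponential cⁿ (c>1) ≺ n! ≺ nⁿ.
factorial dominates polylogarithmic (log n)^3 asymptotically.

v(n) grows faster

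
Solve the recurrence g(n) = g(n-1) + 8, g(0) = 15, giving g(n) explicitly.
Recurrence: g(n) = g(n-1) + 8, initial: g(0) = 15.
Each step adds 8, so g(n) = g(0) + 8n = 8n + 15.

g(n) = 8n + 15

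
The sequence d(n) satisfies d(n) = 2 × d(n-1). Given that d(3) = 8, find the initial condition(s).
In general d(n) = 2ⁿ · d(0). At n = 3: d(0) = d(3) / 2^3 = 8 / 8 = 1.

d(0) = 1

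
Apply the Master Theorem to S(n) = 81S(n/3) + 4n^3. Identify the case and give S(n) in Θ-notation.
Master Theorem template: S(n) = a·S(n/b) + f(n).
Here: a=81, b=3, f(n)=4n^3
Compute log_b(a) = log_3(81) = 4.
f(n) = 4n^3 = O(n^(4-ε)) with ε = 1. Case 1: S(n) = Θ(n^log_b(a)) = Θ(n^4).

Case 1: S(n) = Θ(n^4)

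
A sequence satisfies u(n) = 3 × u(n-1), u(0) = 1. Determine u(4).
Computing step by step:
u(0) = 1
u(1) = 3 × 1 = 3
u(2) = 3 × 3 = 9
u(3) = 3 × 9 = 27
u(4) = 3 × 27 = 81

81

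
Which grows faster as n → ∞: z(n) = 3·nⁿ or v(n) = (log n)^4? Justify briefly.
Comparing growth rates:
Growth-rate hierarchy: log n ≺ any polynomial ≺ any exponential cⁿ (c>1) ≺ n! ≺ nⁿ.
super-exponential nⁿ dominates polylogarithmic (log n)^4 asymptotically.

z(n) grows faster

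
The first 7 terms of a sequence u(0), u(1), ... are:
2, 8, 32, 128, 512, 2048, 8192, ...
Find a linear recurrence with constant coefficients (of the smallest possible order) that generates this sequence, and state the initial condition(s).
Look for the lowest-order linear relation among consecutive terms.
Observation: each term is 4× the previous.
Check at n=2: 4·8 = 32. ✓

u(n) = 4 × u(n-1), u(0) = 2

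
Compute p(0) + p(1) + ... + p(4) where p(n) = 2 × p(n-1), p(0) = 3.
Computing the sequence terms: 3, 6, 12, 24, 48
Adding these values together:

93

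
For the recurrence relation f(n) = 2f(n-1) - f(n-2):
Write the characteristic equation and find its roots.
Substitute f(n) = rⁿ and divide through by rⁿ⁻²: r² - 2r + 1 = 0
Factor: (r - 1)² = 0, so r = 1 (double root).
General solution: f(n) = (A + Bn)·1ⁿ

Characteristic: r² - 2r + 1 = 0, Roots: r = 1 (double root)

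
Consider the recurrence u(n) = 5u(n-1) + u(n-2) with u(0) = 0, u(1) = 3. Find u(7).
Computing the sequence terms:
0, 3, 15, 78, 405, 2103, 10920, 56703

56703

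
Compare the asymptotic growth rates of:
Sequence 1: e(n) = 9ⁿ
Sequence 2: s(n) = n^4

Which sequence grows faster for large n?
Comparing growth rates:
Growth-rate hierarchy: log n ≺ any polynomial ≺ any exponential cⁿ (c>1) ≺ n! ≺ nⁿ.
exponential base 9 dominates polynomial degree 4 asymptotically.

e(n) grows faster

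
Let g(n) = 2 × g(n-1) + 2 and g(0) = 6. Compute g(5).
Computing step by step:
g(0) = 6
g(1) = 2 × 6 + 2 = 14
g(2) = 2 × 14 + 2 = 30
g(3) = 2 × 30 + 2 = 62
g(4) = 2 × 62 + 2 = 126
g(5) = 2 × 126 + 2 = 254

254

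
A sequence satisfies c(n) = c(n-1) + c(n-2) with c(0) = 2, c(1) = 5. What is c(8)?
Computing the sequence terms:
2, 5, 7, 12, 19, 31, 50, 81, 131

131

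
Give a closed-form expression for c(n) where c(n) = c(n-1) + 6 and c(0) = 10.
Recurrence: c(n) = c(n-1) + 6, initial: c(0) = 10.
Each step adds 6, so c(n) = c(0) + 6n = 6n + 10.

c(n) = 6n + 10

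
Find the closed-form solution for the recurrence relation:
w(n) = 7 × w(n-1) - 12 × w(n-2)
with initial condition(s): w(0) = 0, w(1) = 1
Recurrence: w(n) = 7 × w(n-1) - 12 × w(n-2), initial: w(0) = 0, w(1) = 1.
Characteristic equation: r² - 7r + 12 = 0, which factors as (r - 4)(r - 3) = 0, so r = 4, 3. General solution w(n) = A·4ⁿ + B·3ⁿ. From w(0) = 0: A + B = 0. From w(1) = 1: 4A + 3B = 1. Solving gives A = 1, B = -1.

w(n) = 4ⁿ - 3ⁿ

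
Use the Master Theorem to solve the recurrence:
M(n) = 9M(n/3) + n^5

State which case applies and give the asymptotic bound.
Master Theorem template: M(n) = a·M(n/b) + f(n).
Here: a=9, b=3, f(n)=n^5
Compute log_b(a) = log_3(9) = 2.
f(n) = n^5 = Ω(n^(2+ε)) with ε = 3, and the regularity condition holds (a·f(n/b) = (a/b^5)·f(n) with a/b^5 = 3^-3 < 1). Case 3: M(n) = Θ(f(n)) = Θ(n^5).

Case 3: M(n) = Θ(n^5)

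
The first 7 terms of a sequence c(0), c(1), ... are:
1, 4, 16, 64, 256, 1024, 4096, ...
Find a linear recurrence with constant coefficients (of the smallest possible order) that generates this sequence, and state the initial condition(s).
Look for the lowest-order linear relation among consecutive terms.
Observation: each term is 4× the previous.
Check at n=2: 4·4 = 16. ✓

c(n) = 4 × c(n-1), c(0) = 1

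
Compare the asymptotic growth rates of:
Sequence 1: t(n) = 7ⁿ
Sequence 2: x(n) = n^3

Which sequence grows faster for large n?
Comparing growth rates:
Growth-rate hierarchy: log n ≺ any polynomial ≺ any exponential cⁿ (c>1) ≺ n! ≺ nⁿ.
exponential base 7 dominates polynomial degree 3 asymptotically.

t(n) grows faster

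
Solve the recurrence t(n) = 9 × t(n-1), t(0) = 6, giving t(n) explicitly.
Recurrence: t(n) = 9 × t(n-1), initial: t(0) = 6.
Each term is 9 times the previous, so this is geometric with ratio 9. After n steps: t(n) = t(0)·9ⁿ = 6·9ⁿ.

t(n) = 6·9ⁿ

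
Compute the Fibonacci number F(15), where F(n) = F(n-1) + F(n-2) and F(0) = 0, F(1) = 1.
Computing the sequence terms:
0, 1, 1, 2, 3, 5, 8, 13, 21, 34, 55, 89, 144, 233, 377, 610

610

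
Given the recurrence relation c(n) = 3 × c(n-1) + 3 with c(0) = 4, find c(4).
Computing step by step:
c(0) = 4
c(1) = 3 × 4 + 3 = 15
c(2) = 3 × 15 + 3 = 48
c(3) = 3 × 48 + 3 = 147
c(4) = 3 × 147 + 3 = 444

444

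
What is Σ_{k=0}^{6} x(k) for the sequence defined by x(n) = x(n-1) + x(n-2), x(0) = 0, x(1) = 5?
Computing the sequence terms: 0, 5, 5, 10, 15, 25, 40
Adding these values together:

100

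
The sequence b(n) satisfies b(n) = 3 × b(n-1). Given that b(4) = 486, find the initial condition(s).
In general b(n) = 3ⁿ · b(0). At n = 4: b(0) = b(4) / 3^4 = 486 / 81 = 6.

b(0) = 6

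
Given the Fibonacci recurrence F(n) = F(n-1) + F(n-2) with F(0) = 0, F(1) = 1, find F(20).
Computing the sequence terms:
0, 1, 1, 2, 3, 5, 8, 13, 21, 34, 55, 89, 144, 233, 377, 610, 987, 1597, 2584, 4181, 6765

6765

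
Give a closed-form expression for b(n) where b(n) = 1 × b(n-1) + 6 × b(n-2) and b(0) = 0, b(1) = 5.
Recurrence: b(n) = 1 × b(n-1) + 6 × b(n-2), initial: b(0) = 0, b(1) = 5.
Characteristic equation: r² - 1r - 6 = 0, which factors as (r - 3)(r + 2) = 0, so r = 3, -2. General solution b(n) = A·3ⁿ + B·(-2)ⁿ. From b(0) = 0: A + B = 0. From b(1) = 5: 3A - 2B = 5. Solving gives A = 1, B = -1.

b(n) = 3ⁿ - (-2)ⁿ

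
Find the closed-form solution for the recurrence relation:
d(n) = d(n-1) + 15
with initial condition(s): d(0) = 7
Recurrence: d(n) = d(n-1) + 15, initial: d(0) = 7.
Each step adds 15, so d(n) = d(0) + 15n = 15n + 7.

d(n) = 15n + 7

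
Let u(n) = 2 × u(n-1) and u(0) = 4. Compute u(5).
Computing step by step:
u(0) = 4
u(1) = 2 × 4 = 8
u(2) = 2 × 8 = 16
u(3) = 2 × 16 = 32
u(4) = 2 × 32 = 64
u(5) = 2 × 64 = 128

128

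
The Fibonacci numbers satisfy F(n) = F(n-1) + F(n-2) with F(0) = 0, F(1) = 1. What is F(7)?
Computing the sequence terms:
0, 1, 1, 2, 3, 5, 8, 13

13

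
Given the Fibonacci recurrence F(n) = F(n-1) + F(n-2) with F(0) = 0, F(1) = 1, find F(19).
Computing the sequence terms:
0, 1, 1, 2, 3, 5, 8, 13, 21, 34, 55, 89, 144, 233, 377, 610, 987, 1597, 2584, 4181

4181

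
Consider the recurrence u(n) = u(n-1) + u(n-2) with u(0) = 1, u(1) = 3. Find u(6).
Computing the sequence terms:
1, 3, 4, 7, 11, 18, 29

29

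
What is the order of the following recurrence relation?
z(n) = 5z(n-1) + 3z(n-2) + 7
The order is the largest lag k for which z(n-k) appears. Here the deepest term is z(n-2) (the 7 term is non-homogeneous and does not affect the order), so the order is 2.

Order 2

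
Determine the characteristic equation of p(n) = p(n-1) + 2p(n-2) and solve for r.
Substitute p(n) = rⁿ and divide through by rⁿ⁻²: r² - r - 2 = 0
Factor: (r + 1)(r - 2) = 0, so r = -1, 2.
General solution: p(n) = A·(-1)ⁿ + B·2ⁿ

Characteristic: r² - r - 2 = 0, Roots: r = -1, 2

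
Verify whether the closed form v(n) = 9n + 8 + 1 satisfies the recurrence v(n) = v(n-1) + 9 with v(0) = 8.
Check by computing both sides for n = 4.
From the recurrence with v(0) = 8:
  v(0) = 8, v(1) = 17, v(2) = 26, v(3) = 35, v(4) = 44
  so the recurrence gives v(4) = 44.
From the proposed closed form v(n) = 9n + 8 + 1:
  v(4) = 45.
The recurrence gives 44 but the closed form gives 45, so the closed form does not satisfy the recurrence.

No, the closed form is incorrect.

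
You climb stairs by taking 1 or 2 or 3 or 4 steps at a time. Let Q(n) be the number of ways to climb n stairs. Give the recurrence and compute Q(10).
Condition on the size of the last step (1 to 4): before it there were n-1, …, n-4 stairs climbed, and these cases are disjoint, so Q(n) = Q(n-1) + Q(n-2) + Q(n-3) + Q(n-4) (order-4 linear recurrence).
Initial conditions by direct count (compositions of i into parts ≤ 4): Q(1) = 1; Q(2) = 2; Q(3) = 4; Q(4) = 8.
Iterating the recurrence: Q(5) = 15, Q(6) = 29, Q(7) = 56, Q(8) = 108, Q(9) = 208, Q(10) = 401.

Q(n) = Q(n-1) + Q(n-2) + Q(n-3) + Q(n-4), Q(1) = 1, Q(2) = 2, Q(3) = 4, Q(4) = 8; Q(10) = 401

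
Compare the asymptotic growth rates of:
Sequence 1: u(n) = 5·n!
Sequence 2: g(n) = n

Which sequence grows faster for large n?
Comparing growth rates:
Growth-rate hierarchy: log n ≺ any polynomial ≺ any exponential cⁿ (c>1) ≺ n! ≺ nⁿ.
factorial dominates polynomial degree 1 asymptotically.

u(n) grows faster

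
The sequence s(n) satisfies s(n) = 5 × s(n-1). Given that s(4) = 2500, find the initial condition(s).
In general s(n) = 5ⁿ · s(0). At n = 4: s(0) = s(4) / 5^4 = 2500 / 625 = 4.

s(0) = 4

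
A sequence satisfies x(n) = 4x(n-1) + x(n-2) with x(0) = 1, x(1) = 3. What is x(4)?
Computing the sequence terms:
1, 3, 13, 55, 233

233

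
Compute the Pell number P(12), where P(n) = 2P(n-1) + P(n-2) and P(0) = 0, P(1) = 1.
Computing the sequence terms:
0, 1, 2, 5, 12, 29, 70, 169, 408, 985, 2378, 5741, 13860

13860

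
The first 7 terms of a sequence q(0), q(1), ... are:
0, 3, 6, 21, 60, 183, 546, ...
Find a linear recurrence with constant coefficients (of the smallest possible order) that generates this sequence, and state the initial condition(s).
Look for the lowest-order linear relation among consecutive terms.
Observation: q(n) - 2·q(n-1) - (3)·q(n-2) = 0 holds for the shown terms, and no order-1 relation q(n) = α·q(n-1) + β fits.
Check at n=3: 2·6 + (3)·3 = 21. ✓

q(n) = 2q(n-1) + 3q(n-2), q(0) = 0, q(1) = 3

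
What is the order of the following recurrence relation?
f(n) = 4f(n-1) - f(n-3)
The order is the largest lag k for which f(n-k) appears. Here the deepest term is f(n-3), so the order is 3.

Order 3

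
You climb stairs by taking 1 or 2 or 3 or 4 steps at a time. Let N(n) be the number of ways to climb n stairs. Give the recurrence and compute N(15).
Condition on the size of the last step (1 to 4): before it there were n-1, …, n-4 stairs climbed, and these cases are disjoint, so N(n) = N(n-1) + N(n-2) + N(n-3) + N(n-4) (order-4 linear recurrence).
Initial conditions by direct count (compositions of i into parts ≤ 4): N(1) = 1; N(2) = 2; N(3) = 4; N(4) = 8.
Iterating the recurrence: N(5) = 15, N(6) = 29, N(7) = 56, N(8) = 108, N(9) = 208, N(10) = 401, N(11) = 773, N(12) = 1490, N(13) = 2872, N(14) = 5536, N(15) = 10671.

N(n) = N(n-1) + N(n-2) + N(n-3) + N(n-4), N(1) = 1, N(2) = 2, N(3) = 4, N(4) = 8; N(15) = 10671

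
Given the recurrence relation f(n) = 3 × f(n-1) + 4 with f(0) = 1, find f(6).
Computing step by step:
f(0) = 1
f(1) = 3 × 1 + 4 = 7
f(2) = 3 × 7 + 4 = 25
f(3) = 3 × 25 + 4 = 79
f(4) = 3 × 79 + 4 = 241
f(5) = 3 × 241 + 4 = 727
f(6) = 3 × 727 + 4 = 2185

2185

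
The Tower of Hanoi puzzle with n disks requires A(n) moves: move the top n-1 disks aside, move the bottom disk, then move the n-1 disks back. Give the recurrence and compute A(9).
Moving n disks = move the top n-1 disks aside (A(n-1) moves) + move the largest disk (1 move) + move the n-1 disks back on top (A(n-1) moves), so A(n) = 2A(n-1) + 1, with A(1) = 1 (a single disk takes one move).
First terms: 1, 3, 7, 15, 31, 63, … — each is one less than a power of 2. Indeed A(n) + 1 = 2(A(n-1) + 1) with A(1) + 1 = 2, so A(n) + 1 = 2ⁿ and A(n) = 2ⁿ - 1.
Hence A(9) = 2^9 - 1 = 512 - 1 = 511.

A(n) = 2A(n-1) + 1, A(1) = 1; A(9) = 511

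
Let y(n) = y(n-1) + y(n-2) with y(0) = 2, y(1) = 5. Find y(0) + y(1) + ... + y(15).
Computing the sequence terms: 2, 5, 7, 12, 19, 31, 50, 81, 131, 212, 343, 555, 898, 1453, 2351, 3804
Adding these values together:

9954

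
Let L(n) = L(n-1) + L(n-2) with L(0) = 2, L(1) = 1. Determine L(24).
Computing the sequence terms:
2, 1, 3, 4, 7, 11, 18, 29, 47, 76, 123, 199, 322, 521, 843, 1364, 2207, 3571, 5778, 9349, 15127, 24476, 39603, 64079, 103682

103682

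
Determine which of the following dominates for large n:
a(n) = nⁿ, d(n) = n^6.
Comparing growth rates:
Growth-rate hierarchy: log n ≺ any polynomial ≺ any exponential cⁿ (c>1) ≺ n! ≺ nⁿ.
super-exponential nⁿ dominates polynomial degree 6 asymptotically.

a(n) grows faster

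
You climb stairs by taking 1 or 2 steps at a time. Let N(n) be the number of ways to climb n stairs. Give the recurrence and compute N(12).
Condition on the size of the last step (1 to 2): before it there were n-1, …, n-2 stairs climbed, and these cases are disjoint, so N(n) = N(n-1) + N(n-2) (Fibonacci-type sequence).
Initial conditions by direct count (compositions of i into parts ≤ 2): N(1) = 1; N(2) = 2.
Iterating the recurrence: N(3) = 3, N(4) = 5, N(5) = 8, N(6) = 13, N(7) = 21, N(8) = 34, N(9) = 55, N(10) = 89, N(11) = 144, N(12) = 233.

N(n) = N(n-1) + N(n-2), N(1) = 1, N(2) = 2; N(12) = 233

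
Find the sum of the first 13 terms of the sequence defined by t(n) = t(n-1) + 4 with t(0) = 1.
Computing the sequence terms: 1, 5, 9, 13, 17, 21, 25, 29, 33, 37, 41, 45, 49
Adding these values together:

325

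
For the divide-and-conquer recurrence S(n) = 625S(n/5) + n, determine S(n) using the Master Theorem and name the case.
Master Theorem template: S(n) = a·S(n/b) + f(n).
Here: a=625, b=5, f(n)=n
Compute log_b(a) = log_5(625) = 4.
f(n) = n = O(n^(4-ε)) with ε = 3. Case 1: S(n) = Θ(n^log_b(a)) = Θ(n^4).

Case 1: S(n) = Θ(n^4)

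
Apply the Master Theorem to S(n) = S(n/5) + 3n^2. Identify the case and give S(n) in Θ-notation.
Master Theorem template: S(n) = a·S(n/b) + f(n).
Here: a=1, b=5, f(n)=3n^2
Compute log_b(a) = log_5(1) = 0.
f(n) = 3n^2 = Ω(n^(0+ε)) with ε = 2, and the regularity condition holds (a·f(n/b) = (a/b^2)·f(n) with a/b^2 = 5^-2 < 1). Case 3: S(n) = Θ(f(n)) = Θ(n^2).

Case 3: S(n) = Θ(n^2)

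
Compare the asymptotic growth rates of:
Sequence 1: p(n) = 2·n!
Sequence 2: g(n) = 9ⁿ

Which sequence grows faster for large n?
Comparing growth rates:
Growth-rate hierarchy: log n ≺ any polynomial ≺ any exponential cⁿ (c>1) ≺ n! ≺ nⁿ.
factorial dominates exponential base 9 asymptotically.

p(n) grows faster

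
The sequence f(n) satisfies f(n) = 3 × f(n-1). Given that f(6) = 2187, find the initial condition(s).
In general f(n) = 3ⁿ · f(0). At n = 6: f(0) = f(6) / 3^6 = 2187 / 729 = 3.

f(0) = 3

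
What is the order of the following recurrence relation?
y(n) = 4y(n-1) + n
The order is the largest lag k for which y(n-k) appears. Here the deepest term is y(n-1) (the n term is non-homogeneous and does not affect the order), so the order is 1.

Order 1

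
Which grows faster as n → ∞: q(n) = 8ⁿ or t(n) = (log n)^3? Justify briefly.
Comparing growth rates:
Growth-rate hierarchy: log n ≺ any polynomial ≺ any exponential cⁿ (c>1) ≺ n! ≺ nⁿ.
exponential base 8 dominates polylogarithmic (log n)^3 asymptotically.

q(n) grows faster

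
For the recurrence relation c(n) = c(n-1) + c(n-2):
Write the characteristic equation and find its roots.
Substitute c(n) = rⁿ and divide through by rⁿ⁻²: r² - r - 1 = 0
Discriminant: 1² + 4·1 = 5, not a perfect square, so by the quadratic formula r = (1 ± √5)/2.
General solution: c(n) = A·r₁ⁿ + B·r₂ⁿ where r₁,r₂ = (1 ± √5)/2

Characteristic: r² - r - 1 = 0, Roots: r = (1 ± √5)/2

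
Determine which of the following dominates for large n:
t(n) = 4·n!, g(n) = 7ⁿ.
Comparing growth rates:
Growth-rate hierarchy: log n ≺ any polynomial ≺ any exponential cⁿ (c>1) ≺ n! ≺ nⁿ.
factorial dominates exponential base 7 asymptotically.

t(n) grows faster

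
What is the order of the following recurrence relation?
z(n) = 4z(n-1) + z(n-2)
The order is the largest lag k for which z(n-k) appears. Here the deepest term is z(n-2), so the order is 2.

Order 2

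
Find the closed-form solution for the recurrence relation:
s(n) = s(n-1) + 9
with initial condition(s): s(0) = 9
Recurrence: s(n) = s(n-1) + 9, initial: s(0) = 9.
Each step adds 9, so s(n) = s(0) + 9n = 9n + 9.

s(n) = 9n + 9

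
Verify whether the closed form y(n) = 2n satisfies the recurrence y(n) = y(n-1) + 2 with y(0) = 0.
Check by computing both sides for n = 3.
From the recurrence with y(0) = 0:
  y(0) = 0, y(1) = 2, y(2) = 4, y(3) = 6
  so the recurrence gives y(3) = 6.
From the proposed closed form y(n) = 2n:
  y(3) = 6.
Both sides give 6 at n = 3, and the initial condition(s) match, so the closed form is consistent.

Yes, the closed form is correct.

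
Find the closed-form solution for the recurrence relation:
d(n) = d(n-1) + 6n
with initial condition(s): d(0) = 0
Recurrence: d(n) = d(n-1) + 6n, initial: d(0) = 0.
Telescoping: d(n) = d(0) + 6·Σᵢ₌₁ⁿ i = 0 + 6·n(n+1)/2.

d(n) = 6·n(n+1)/2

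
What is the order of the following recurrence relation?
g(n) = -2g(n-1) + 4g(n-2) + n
The order is the largest lag k for which g(n-k) appears. Here the deepest term is g(n-2) (the n term is non-homogeneous and does not affect the order), so the order is 2.

Order 2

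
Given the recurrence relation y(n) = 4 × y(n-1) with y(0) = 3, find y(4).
Computing step by step:
y(0) = 3
y(1) = 4 × 3 = 12
y(2) = 4 × 12 = 48
y(3) = 4 × 48 = 192
y(4) = 4 × 192 = 768

768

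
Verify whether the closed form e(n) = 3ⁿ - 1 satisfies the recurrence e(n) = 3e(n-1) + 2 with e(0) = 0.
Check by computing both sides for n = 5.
From the recurrence with e(0) = 0:
  e(0) = 0, e(1) = 2, e(2) = 8, e(3) = 26, e(4) = 80, e(5) = 242
  so the recurrence gives e(5) = 242.
From the proposed closed form e(n) = 3ⁿ - 1:
  e(5) = 242.
Both sides give 242 at n = 5, and the initial condition(s) match, so the closed form is consistent.

Yes, the closed form is correct.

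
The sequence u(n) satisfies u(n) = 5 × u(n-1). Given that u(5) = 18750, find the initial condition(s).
In general u(n) = 5ⁿ · u(0). At n = 5: u(0) = u(5) / 5^5 = 18750 / 3125 = 6.

u(0) = 6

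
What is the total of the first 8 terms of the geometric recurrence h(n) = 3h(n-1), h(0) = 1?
Computing the sequence terms: 1, 3, 9, 27, 81, 243, 729, 2187
Adding these values together:

3280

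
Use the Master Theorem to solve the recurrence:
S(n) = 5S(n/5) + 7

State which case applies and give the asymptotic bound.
Master Theorem template: S(n) = a·S(n/b) + f(n).
Here: a=5, b=5, f(n)=7
Compute log_b(a) = log_5(5) = 1.
f(n) = 7 = O(n^(1-ε)) with ε = 1. Case 1: S(n) = Θ(n^log_b(a)) = Θ(n).

Case 1: S(n) = Θ(n)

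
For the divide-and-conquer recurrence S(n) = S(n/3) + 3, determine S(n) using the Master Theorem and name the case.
Master Theorem template: S(n) = a·S(n/b) + f(n).
Here: a=1, b=3, f(n)=3
Compute log_b(a) = log_3(1) = 0.
f(n) = 3 = Θ(1). Case 2: S(n) = Θ(log n).

Case 2: S(n) = Θ(log n)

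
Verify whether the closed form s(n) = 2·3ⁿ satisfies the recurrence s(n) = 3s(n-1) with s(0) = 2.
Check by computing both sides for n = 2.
From the recurrence with s(0) = 2:
  s(0) = 2, s(1) = 6, s(2) = 18
  so the recurrence gives s(2) = 18.
From the proposed closed form s(n) = 2·3ⁿ:
  s(2) = 18.
Both sides give 18 at n = 2, and the initial condition(s) match, so the closed form is consistent.

Yes, the closed form is correct.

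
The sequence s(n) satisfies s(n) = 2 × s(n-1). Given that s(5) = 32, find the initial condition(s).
In general s(n) = 2ⁿ · s(0). At n = 5: s(0) = s(5) / 2^5 = 32 / 32 = 1.

s(0) = 1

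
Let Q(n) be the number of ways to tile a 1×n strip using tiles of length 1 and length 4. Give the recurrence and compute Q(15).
Condition on the last tile: it has length 1 (leaving a 1×(n-1) strip) or length 4 (leaving a 1×(n-4) strip), so Q(n) = Q(n-1) + Q(n-4) (order-4 linear recurrence).
For 0 ≤ i < 4 only unit tiles fit, so Q(i) = 1.
Iterating the recurrence: Q(4) = 2, Q(5) = 3, Q(6) = 4, Q(7) = 5, Q(8) = 7, Q(9) = 10, Q(10) = 14, Q(11) = 19, Q(12) = 26, Q(13) = 36, Q(14) = 50, Q(15) = 69.

Q(n) = Q(n-1) + Q(n-4), with Q(i) = 1 for 0 ≤ i < 4; Q(15) = 69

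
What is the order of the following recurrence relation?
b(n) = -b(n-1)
The order is the largest lag k for which b(n-k) appears. Here the deepest term is b(n-1), so the order is 1.

Order 1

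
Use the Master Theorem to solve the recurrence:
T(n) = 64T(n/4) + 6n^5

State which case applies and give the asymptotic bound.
Master Theorem template: T(n) = a·T(n/b) + f(n).
Here: a=64, b=4, f(n)=6n^5
Compute log_b(a) = log_4(64) = 3.
f(n) = 6n^5 = Ω(n^(3+ε)) with ε = 2, and the regularity condition holds (a·f(n/b) = (a/b^5)·f(n) with a/b^5 = 4^-2 < 1). Case 3: T(n) = Θ(f(n)) = Θ(n^5).

Case 3: T(n) = Θ(n^5)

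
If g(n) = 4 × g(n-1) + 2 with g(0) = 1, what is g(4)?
Computing step by step:
g(0) = 1
g(1) = 4 × 1 + 2 = 6
g(2) = 4 × 6 + 2 = 26
g(3) = 4 × 26 + 2 = 106
g(4) = 4 × 106 + 2 = 426

426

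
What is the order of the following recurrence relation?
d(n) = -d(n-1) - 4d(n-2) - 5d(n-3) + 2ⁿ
The order is the largest lag k for which d(n-k) appears. Here the deepest term is d(n-3) (the 2ⁿ term is non-homogeneous and does not affect the order), so the order is 3.

Order 3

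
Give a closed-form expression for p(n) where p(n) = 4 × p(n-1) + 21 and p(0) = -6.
Recurrence: p(n) = 4 × p(n-1) + 21, initial: p(0) = -6.
Try p(n) = A·4ⁿ + C. Substituting: A·4ⁿ + C = 4(A·4ⁿ⁻¹ + C) + 21 = A·4ⁿ + 4C + 21, so C = 4C + 21, giving C = -7. Then p(0) = A - 7 = -6 gives A = 1.

p(n) = 4ⁿ - 7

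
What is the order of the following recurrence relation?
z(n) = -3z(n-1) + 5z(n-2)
The order is the largest lag k for which z(n-k) appears. Here the deepest term is z(n-2), so the order is 2.

Order 2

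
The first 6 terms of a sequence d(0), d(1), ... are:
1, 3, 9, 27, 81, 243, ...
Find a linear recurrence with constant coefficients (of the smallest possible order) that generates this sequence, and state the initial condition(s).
Look for the lowest-order linear relation among consecutive terms.
Observation: each term is 3× the previous.
Check at n=2: 3·3 = 9. ✓

d(n) = 3 × d(n-1), d(0) = 1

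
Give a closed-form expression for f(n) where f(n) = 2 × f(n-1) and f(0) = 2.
Recurrence: f(n) = 2 × f(n-1), initial: f(0) = 2.
Each term is 2 times the previous, so this is geometric with ratio 2. After n steps: f(n) = f(0)·2ⁿ = 2·2ⁿ.

f(n) = 2·2ⁿ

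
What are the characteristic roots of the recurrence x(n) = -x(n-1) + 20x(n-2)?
Substitute x(n) = rⁿ and divide through by rⁿ⁻²: r² + r - 20 = 0
Factor: (r - 4)(r + 5) = 0, so r = 4, -5.
General solution: x(n) = A·4ⁿ + B·(-5)ⁿ

Characteristic: r² + r - 20 = 0, Roots: r = 4, -5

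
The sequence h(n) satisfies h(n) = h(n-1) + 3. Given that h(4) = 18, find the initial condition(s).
h(4) = h(0) + 4·3, so h(0) = 18 - 12 = 6.

h(0) = 6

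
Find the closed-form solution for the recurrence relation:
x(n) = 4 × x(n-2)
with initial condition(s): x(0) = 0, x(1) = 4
Recurrence: x(n) = 4 × x(n-2), initial: x(0) = 0, x(1) = 4.
Characteristic equation: r² - 4 = 0, which factors as (r - 2)(r + 2) = 0, so r = 2, -2. General solution x(n) = A·2ⁿ + B·(-2)ⁿ. From x(0) = 0: A + B = 0. From x(1) = 4: 2A - 2B = 4. Solving gives A = 1, B = -1.

x(n) = 2ⁿ - (-2)ⁿ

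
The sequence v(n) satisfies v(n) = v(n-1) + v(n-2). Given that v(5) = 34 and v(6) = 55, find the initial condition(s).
Work backwards using v(k) = v(k+2) - v(k+1):
v(4) = v(6) - v(5) = 55 - 34 = 21
v(3) = v(5) - v(4) = 34 - 21 = 13
v(2) = v(4) - v(3) = 21 - 13 = 8
v(1) = v(3) - v(2) = 13 - 8 = 5
v(0) = v(2) - v(1) = 8 - 5 = 3

v(0) = 3, v(1) = 5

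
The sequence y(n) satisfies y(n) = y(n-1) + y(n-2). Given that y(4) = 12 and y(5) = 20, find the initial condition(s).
Work backwards using y(k) = y(k+2) - y(k+1):
y(3) = y(5) - y(4) = 20 - 12 = 8
y(2) = y(4) - y(3) = 12 - 8 = 4
y(1) = y(3) - y(2) = 8 - 4 = 4
y(0) = y(2) - y(1) = 4 - 4 = 0

y(0) = 0, y(1) = 4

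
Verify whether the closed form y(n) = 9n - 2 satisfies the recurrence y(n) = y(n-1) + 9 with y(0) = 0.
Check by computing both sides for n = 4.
From the recurrence with y(0) = 0:
  y(0) = 0, y(1) = 9, y(2) = 18, y(3) = 27, y(4) = 36
  so the recurrence gives y(4) = 36.
From the proposed closed form y(n) = 9n - 2:
  y(4) = 34.
The recurrence gives 36 but the closed form gives 34, so the closed form does not satisfy the recurrence.

No, the closed form is incorrect.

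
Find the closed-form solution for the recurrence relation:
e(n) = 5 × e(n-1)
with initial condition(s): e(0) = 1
Recurrence: e(n) = 5 × e(n-1), initial: e(0) = 1.
Each term is 5 times the previous, so this is geometric with ratio 5. After n steps: e(n) = e(0)·5ⁿ = 5ⁿ.

e(n) = 5ⁿ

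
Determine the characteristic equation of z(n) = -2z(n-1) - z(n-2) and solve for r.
Substitute z(n) = rⁿ and divide through by rⁿ⁻²: r² + 2r + 1 = 0
Factor: (r + 1)² = 0, so r = -1 (double root).
General solution: z(n) = (A + Bn)·(-1)ⁿ

Characteristic: r² + 2r + 1 = 0, Roots: r = -1 (double root)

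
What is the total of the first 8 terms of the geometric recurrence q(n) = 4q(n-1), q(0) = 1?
Computing the sequence terms: 1, 4, 16, 64, 256, 1024, 4096, 16384
Adding these values together:

21845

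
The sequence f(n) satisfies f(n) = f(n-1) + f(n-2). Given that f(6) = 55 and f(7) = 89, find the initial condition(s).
Work backwards using f(k) = f(k+2) - f(k+1):
f(5) = f(7) - f(6) = 89 - 55 = 34
f(4) = f(6) - f(5) = 55 - 34 = 21
f(3) = f(5) - f(4) = 34 - 21 = 13
f(2) = f(4) - f(3) = 21 - 13 = 8
f(1) = f(3) - f(2) = 13 - 8 = 5
f(0) = f(2) - f(1) = 8 - 5 = 3

f(0) = 3, f(1) = 5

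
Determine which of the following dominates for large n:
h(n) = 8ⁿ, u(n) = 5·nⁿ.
Comparing growth rates:
Growth-rate hierarchy: log n ≺ any polynomial ≺ any exponential cⁿ (c>1) ≺ n! ≺ nⁿ.
super-exponential nⁿ dominates exponential base 8 asymptotically.

u(n) grows faster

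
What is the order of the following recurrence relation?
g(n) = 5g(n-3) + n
The order is the largest lag k for which g(n-k) appears. Here the deepest term is g(n-3) (the n term is non-homogeneous and does not affect the order), so the order is 3.

Order 3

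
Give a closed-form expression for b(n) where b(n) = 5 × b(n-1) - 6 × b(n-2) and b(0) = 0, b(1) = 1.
Recurrence: b(n) = 5 × b(n-1) - 6 × b(n-2), initial: b(0) = 0, b(1) = 1.
Characteristic equation: r² - 5r + 6 = 0, which factors as (r - 3)(r - 2) = 0, so r = 3, 2. General solution b(n) = A·3ⁿ + B·2ⁿ. From b(0) = 0: A + B = 0. From b(1) = 1: 3A + 2B = 1. Solving gives A = 1, B = -1.

b(n) = 3ⁿ - 2ⁿ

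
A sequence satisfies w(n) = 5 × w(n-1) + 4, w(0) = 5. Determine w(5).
Computing step by step:
w(0) = 5
w(1) = 5 × 5 + 4 = 29
w(2) = 5 × 29 + 4 = 149
w(3) = 5 × 149 + 4 = 749
w(4) = 5 × 749 + 4 = 3749
w(5) = 5 × 3749 + 4 = 18749

18749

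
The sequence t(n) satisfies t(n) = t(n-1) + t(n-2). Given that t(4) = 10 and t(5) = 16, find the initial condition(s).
Work backwards using t(k) = t(k+2) - t(k+1):
t(3) = t(5) - t(4) = 16 - 10 = 6
t(2) = t(4) - t(3) = 10 - 6 = 4
t(1) = t(3) - t(2) = 6 - 4 = 2
t(0) = t(2) - t(1) = 4 - 2 = 2

t(0) = 2, t(1) = 2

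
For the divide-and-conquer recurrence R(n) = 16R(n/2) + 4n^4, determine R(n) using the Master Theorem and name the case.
Master Theorem template: R(n) = a·R(n/b) + f(n).
Here: a=16, b=2, f(n)=4n^4
Compute log_b(a) = log_2(16) = 4.
f(n) = 4n^4 = Θ(n^4). Case 2: R(n) = Θ(n^4 log n).

Case 2: R(n) = Θ(n^4 log n)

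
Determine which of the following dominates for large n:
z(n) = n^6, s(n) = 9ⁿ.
Comparing growth rates:
Growth-rate hierarchy: log n ≺ any polynomial ≺ any exponential cⁿ (c>1) ≺ n! ≺ nⁿ.
exponential base 9 dominates polynomial degree 6 asymptotically.

s(n) grows faster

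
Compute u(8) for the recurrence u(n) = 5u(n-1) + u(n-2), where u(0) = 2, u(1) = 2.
Computing the sequence terms:
2, 2, 12, 62, 322, 1672, 8682, 45082, 234092

234092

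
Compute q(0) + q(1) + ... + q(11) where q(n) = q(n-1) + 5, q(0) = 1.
Computing the sequence terms: 1, 6, 11, 16, 21, 26, 31, 36, 41, 46, 51, 56
Adding these values together:

342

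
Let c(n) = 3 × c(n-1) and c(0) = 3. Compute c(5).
Computing step by step:
c(0) = 3
c(1) = 3 × 3 = 9
c(2) = 3 × 9 = 27
c(3) = 3 × 27 = 81
c(4) = 3 × 81 = 243
c(5) = 3 × 243 = 729

729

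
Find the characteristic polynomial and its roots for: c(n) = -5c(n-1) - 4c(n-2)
Substitute c(n) = rⁿ and divide through by rⁿ⁻²: r² + 5r + 4 = 0
Factor: (r + 1)(r + 4) = 0, so r = -1, -4.
General solution: c(n) = A·(-1)ⁿ + B·(-4)ⁿ

Characteristic: r² + 5r + 4 = 0, Roots: r = -1, -4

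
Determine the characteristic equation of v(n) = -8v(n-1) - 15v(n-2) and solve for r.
Substitute v(n) = rⁿ and divide through by rⁿ⁻²: r² + 8r + 15 = 0
Factor: (r + 5)(r + 3) = 0, so r = -5, -3.
General solution: v(n) = A·(-5)ⁿ + B·(-3)ⁿ

Characteristic: r² + 8r + 15 = 0, Roots: r = -5, -3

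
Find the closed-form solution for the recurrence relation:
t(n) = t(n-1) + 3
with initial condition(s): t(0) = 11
Recurrence: t(n) = t(n-1) + 3, initial: t(0) = 11.
Each step adds 3, so t(n) = t(0) + 3n = 3n + 11.

t(n) = 3n + 11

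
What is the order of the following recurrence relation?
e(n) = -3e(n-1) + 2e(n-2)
The order is the largest lag k for which e(n-k) appears. Here the deepest term is e(n-2), so the order is 2.

Order 2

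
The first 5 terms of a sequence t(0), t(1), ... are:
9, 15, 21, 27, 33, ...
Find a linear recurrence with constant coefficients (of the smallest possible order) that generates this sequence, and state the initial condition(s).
Look for the lowest-order linear relation among consecutive terms.
Observation: consecutive differences are constant (= 6).
Check at n=2: 1·15 + 6 = 21. ✓

t(n) = t(n-1) + 6, t(0) = 9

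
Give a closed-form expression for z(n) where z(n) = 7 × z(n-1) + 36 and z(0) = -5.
Recurrence: z(n) = 7 × z(n-1) + 36, initial: z(0) = -5.
Try z(n) = A·7ⁿ + C. Substituting: A·7ⁿ + C = 7(A·7ⁿ⁻¹ + C) + 36 = A·7ⁿ + 7C + 36, so C = 7C + 36, giving C = -6. Then z(0) = A - 6 = -5 gives A = 1.

z(n) = 7ⁿ - 6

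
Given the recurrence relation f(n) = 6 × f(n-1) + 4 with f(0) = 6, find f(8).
Computing step by step:
f(0) = 6
f(1) = 6 × 6 + 4 = 40
f(2) = 6 × 40 + 4 = 244
f(3) = 6 × 244 + 4 = 1468
f(4) = 6 × 1468 + 4 = 8812
f(5) = 6 × 8812 + 4 = 52876
f(6) = 6 × 52876 + 4 = 317260
f(7) = 6 × 317260 + 4 = 1903564
f(8) = 6 × 1903564 + 4 = 11421388

11421388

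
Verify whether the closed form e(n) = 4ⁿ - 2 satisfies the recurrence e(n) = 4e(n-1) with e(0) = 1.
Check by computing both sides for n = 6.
From the recurrence with e(0) = 1:
  e(0) = 1, e(1) = 4, e(2) = 16, e(3) = 64, e(4) = 256, e(5) = 1024, e(6) = 4096
  so the recurrence gives e(6) = 4096.
From the proposed closed form e(n) = 4ⁿ - 2:
  e(6) = 4094.
The recurrence gives 4096 but the closed form gives 4094, so the closed form does not satisfy the recurrence.

No, the closed form is incorrect.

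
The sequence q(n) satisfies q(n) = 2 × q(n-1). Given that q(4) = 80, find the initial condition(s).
In general q(n) = 2ⁿ · q(0). At n = 4: q(0) = q(4) / 2^4 = 80 / 16 = 5.

q(0) = 5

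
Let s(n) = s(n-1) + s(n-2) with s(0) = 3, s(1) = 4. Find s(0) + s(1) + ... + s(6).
Computing the sequence terms: 3, 4, 7, 11, 18, 29, 47
Adding these values together:

119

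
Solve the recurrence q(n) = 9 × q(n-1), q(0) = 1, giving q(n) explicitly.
Recurrence: q(n) = 9 × q(n-1), initial: q(0) = 1.
Each term is 9 times the previous, so this is geometric with ratio 9. After n steps: q(n) = q(0)·9ⁿ = 9ⁿ.

q(n) = 9ⁿ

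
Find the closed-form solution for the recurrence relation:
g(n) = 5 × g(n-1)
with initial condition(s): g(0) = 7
Recurrence: g(n) = 5 × g(n-1), initial: g(0) = 7.
Each term is 5 times the previous, so this is geometric with ratio 5. After n steps: g(n) = g(0)·5ⁿ = 7·5ⁿ.

g(n) = 7·5ⁿ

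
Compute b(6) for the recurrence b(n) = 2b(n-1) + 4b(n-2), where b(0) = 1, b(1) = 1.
Computing the sequence terms:
1, 1, 6, 16, 56, 176, 576

576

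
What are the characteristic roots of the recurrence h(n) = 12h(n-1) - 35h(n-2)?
Substitute h(n) = rⁿ and divide through by rⁿ⁻²: r² - 12r + 35 = 0
Factor: (r - 7)(r - 5) = 0, so r = 7, 5.
General solution: h(n) = A·7ⁿ + B·5ⁿ

Characteristic: r² - 12r + 35 = 0, Roots: r = 7, 5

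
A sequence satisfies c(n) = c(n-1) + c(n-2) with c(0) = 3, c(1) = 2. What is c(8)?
Computing the sequence terms:
3, 2, 5, 7, 12, 19, 31, 50, 81

81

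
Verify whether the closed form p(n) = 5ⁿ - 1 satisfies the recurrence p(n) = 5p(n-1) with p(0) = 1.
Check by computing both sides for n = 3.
From the recurrence with p(0) = 1:
  p(0) = 1, p(1) = 5, p(2) = 25, p(3) = 125
  so the recurrence gives p(3) = 125.
From the proposed closed form p(n) = 5ⁿ - 1:
  p(3) = 124.
The recurrence gives 125 but the closed form gives 124, so the closed form does not satisfy the recurrence.

No, the closed form is incorrect.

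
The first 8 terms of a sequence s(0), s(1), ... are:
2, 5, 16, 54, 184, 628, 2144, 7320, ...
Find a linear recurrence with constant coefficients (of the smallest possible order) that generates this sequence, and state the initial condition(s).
Look for the lowest-order linear relation among consecutive terms.
Observation: s(n) - 4·s(n-1) - (-2)·s(n-2) = 0 holds for the shown terms, and no order-1 relation s(n) = α·s(n-1) + β fits.
Check at n=3: 4·16 + (-2)·5 = 54. ✓

s(n) = 4s(n-1) - 2s(n-2), s(0) = 2, s(1) = 5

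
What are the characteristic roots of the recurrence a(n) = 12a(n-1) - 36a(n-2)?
Substitute a(n) = rⁿ and divide through by rⁿ⁻²: r² - 12r + 36 = 0
Factor: (r - 6)² = 0, so r = 6 (double root).
General solution: a(n) = (A + Bn)·6ⁿ

Characteristic: r² - 12r + 36 = 0, Roots: r = 6 (double root)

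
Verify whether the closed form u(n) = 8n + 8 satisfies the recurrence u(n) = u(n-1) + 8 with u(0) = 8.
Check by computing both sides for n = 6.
From the recurrence with u(0) = 8:
  u(0) = 8, u(1) = 16, u(2) = 24, u(3) = 32, u(4) = 40, u(5) = 48, u(6) = 56
  so the recurrence gives u(6) = 56.
From the proposed closed form u(n) = 8n + 8:
  u(6) = 56.
Both sides give 56 at n = 6, and the initial condition(s) match, so the closed form is consistent.

Yes, the closed form is correct.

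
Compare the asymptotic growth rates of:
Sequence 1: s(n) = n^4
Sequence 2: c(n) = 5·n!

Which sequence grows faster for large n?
Comparing growth rates:
Growth-rate hierarchy: log n ≺ any polynomial ≺ any exponential cⁿ (c>1) ≺ n! ≺ nⁿ.
factorial dominates polynomial degree 4 asymptotically.

c(n) grows faster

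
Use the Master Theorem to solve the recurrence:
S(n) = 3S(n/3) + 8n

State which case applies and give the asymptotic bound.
Master Theorem template: S(n) = a·S(n/b) + f(n).
Here: a=3, b=3, f(n)=8n
Compute log_b(a) = log_3(3) = 1.
f(n) = 8n = Θ(n). Case 2: S(n) = Θ(n log n).

Case 2: S(n) = Θ(n log n)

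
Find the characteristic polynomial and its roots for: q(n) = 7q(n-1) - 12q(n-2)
Substitute q(n) = rⁿ and divide through by rⁿ⁻²: r² - 7r + 12 = 0
Factor: (r - 4)(r - 3) = 0, so r = 4, 3.
General solution: q(n) = A·4ⁿ + B·3ⁿ

Characteristic: r² - 7r + 12 = 0, Roots: r = 4, 3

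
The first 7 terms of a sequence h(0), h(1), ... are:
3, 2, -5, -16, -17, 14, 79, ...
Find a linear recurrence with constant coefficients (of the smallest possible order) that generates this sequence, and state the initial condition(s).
Look for the lowest-order linear relation among consecutive terms.
Observation: h(n) - 2·h(n-1) - (-3)·h(n-2) = 0 holds for the shown terms, and no order-1 relation h(n) = α·h(n-1) + β fits.
Check at n=3: 2·-5 + (-3)·2 = -16. ✓

h(n) = 2h(n-1) - 3h(n-2), h(0) = 3, h(1) = 2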